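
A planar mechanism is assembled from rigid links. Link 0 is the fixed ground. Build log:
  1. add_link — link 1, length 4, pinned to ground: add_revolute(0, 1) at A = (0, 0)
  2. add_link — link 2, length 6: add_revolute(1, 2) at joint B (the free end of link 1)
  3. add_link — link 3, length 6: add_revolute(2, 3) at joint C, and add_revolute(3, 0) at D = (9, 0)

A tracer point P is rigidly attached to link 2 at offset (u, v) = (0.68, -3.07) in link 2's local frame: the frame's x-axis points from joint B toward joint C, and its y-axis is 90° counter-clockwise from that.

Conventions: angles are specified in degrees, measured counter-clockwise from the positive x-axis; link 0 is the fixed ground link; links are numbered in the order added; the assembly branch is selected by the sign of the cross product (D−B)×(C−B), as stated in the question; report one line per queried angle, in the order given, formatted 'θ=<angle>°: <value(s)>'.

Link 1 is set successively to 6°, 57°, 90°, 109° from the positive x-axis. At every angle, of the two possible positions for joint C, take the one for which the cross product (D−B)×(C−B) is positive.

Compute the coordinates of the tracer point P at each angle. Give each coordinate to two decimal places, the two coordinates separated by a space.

A=(0,0), D=(9.00,0)
θ=6°: B = A + 4.00·(cos6°, sin6°) = (3.9781, 0.4181)
θ=6°: |BD| = 5.0393
θ=6°: circle(B,6.00) ∩ circle(D,6.00): a=2.5196, h=5.4453
θ=6°:   candidates: C₊=(6.9408,5.6356) cross=27.440; C₋=(6.0372,-5.2175) cross=-27.440
θ=6°:   branch + wants cross > 0 → take C=(6.9408,5.6356) (cross=27.440)
θ=6°: ex = (C−B)/|BC| = (0.4938,0.8696); ey = (-0.8696,0.4938)
θ=6°: P = B + 0.68·ex + -3.07·ey = (6.9835,-0.5065)
θ=57°: B = A + 4.00·(cos57°, sin57°) = (2.1786, 3.3547)
θ=57°: |BD| = 7.6017
θ=57°: circle(B,6.00) ∩ circle(D,6.00): a=3.8009, h=4.6426
θ=57°:   candidates: C₊=(7.6381,5.8434) cross=35.292; C₋=(3.5405,-2.4887) cross=-35.292
θ=57°:   branch + wants cross > 0 → take C=(7.6381,5.8434) (cross=35.292)
θ=57°: ex = (C−B)/|BC| = (0.9099,0.4148); ey = (-0.4148,0.9099)
θ=57°: P = B + 0.68·ex + -3.07·ey = (4.0707,0.8433)
θ=90°: B = A + 4.00·(cos90°, sin90°) = (0.0000, 4.0000)
θ=90°: |BD| = 9.8489
θ=90°: circle(B,6.00) ∩ circle(D,6.00): a=4.9244, h=3.4278
θ=90°:   candidates: C₊=(5.8922,5.1324) cross=33.760; C₋=(3.1078,-1.1324) cross=-33.760
θ=90°:   branch + wants cross > 0 → take C=(5.8922,5.1324) (cross=33.760)
θ=90°: ex = (C−B)/|BC| = (0.9820,0.1887); ey = (-0.1887,0.9820)
θ=90°: P = B + 0.68·ex + -3.07·ey = (1.2472,1.1135)
θ=109°: B = A + 4.00·(cos109°, sin109°) = (-1.3023, 3.7821)
θ=109°: |BD| = 10.9746
θ=109°: circle(B,6.00) ∩ circle(D,6.00): a=5.4873, h=2.4269
θ=109°:   candidates: C₊=(4.6852,4.1693) cross=26.634; C₋=(3.0125,-0.3872) cross=-26.634
θ=109°:   branch + wants cross > 0 → take C=(4.6852,4.1693) (cross=26.634)
θ=109°: ex = (C−B)/|BC| = (0.9979,0.0645); ey = (-0.0645,0.9979)
θ=109°: P = B + 0.68·ex + -3.07·ey = (-0.4256,0.7624)

θ=6°: 6.98 -0.51
θ=57°: 4.07 0.84
θ=90°: 1.25 1.11
θ=109°: -0.43 0.76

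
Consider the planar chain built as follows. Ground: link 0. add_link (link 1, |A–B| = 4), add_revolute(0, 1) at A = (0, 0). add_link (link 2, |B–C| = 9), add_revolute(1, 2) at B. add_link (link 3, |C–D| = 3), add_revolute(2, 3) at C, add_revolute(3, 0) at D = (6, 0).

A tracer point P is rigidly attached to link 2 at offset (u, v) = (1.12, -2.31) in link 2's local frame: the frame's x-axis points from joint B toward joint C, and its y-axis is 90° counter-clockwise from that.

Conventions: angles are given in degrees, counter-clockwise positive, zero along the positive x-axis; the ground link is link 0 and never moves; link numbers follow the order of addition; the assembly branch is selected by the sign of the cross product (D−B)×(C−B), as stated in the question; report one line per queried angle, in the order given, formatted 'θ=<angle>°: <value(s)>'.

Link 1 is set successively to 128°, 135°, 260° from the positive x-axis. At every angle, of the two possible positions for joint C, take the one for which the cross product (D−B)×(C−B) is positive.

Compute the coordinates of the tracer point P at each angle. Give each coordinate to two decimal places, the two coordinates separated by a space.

A=(0,0), D=(6.00,0)
θ=128°: B = A + 4.00·(cos128°, sin128°) = (-2.4626, 3.1520)
θ=128°: |BD| = 9.0306
θ=128°: circle(B,9.00) ∩ circle(D,3.00): a=8.5017, h=2.9530
θ=128°:   candidates: C₊=(6.5351,2.9519) cross=26.668; C₋=(4.4737,-2.5827) cross=-26.668
θ=128°:   branch + wants cross > 0 → take C=(6.5351,2.9519) (cross=26.668)
θ=128°: ex = (C−B)/|BC| = (0.9998,-0.0222); ey = (0.0222,0.9998)
θ=128°: P = B + 1.12·ex + -2.31·ey = (-1.3943,0.8177)
θ=135°: B = A + 4.00·(cos135°, sin135°) = (-2.8284, 2.8284)
θ=135°: |BD| = 9.2704
θ=135°: circle(B,9.00) ∩ circle(D,3.00): a=8.5185, h=2.9042
θ=135°:   candidates: C₊=(6.1700,2.9952) cross=26.924; C₋=(4.3978,-2.5364) cross=-26.924
θ=135°:   branch + wants cross > 0 → take C=(6.1700,2.9952) (cross=26.924)
θ=135°: ex = (C−B)/|BC| = (0.9998,0.0185); ey = (-0.0185,0.9998)
θ=135°: P = B + 1.12·ex + -2.31·ey = (-1.6658,0.5396)
θ=260°: B = A + 4.00·(cos260°, sin260°) = (-0.6946, -3.9392)
θ=260°: |BD| = 7.7676
θ=260°: circle(B,9.00) ∩ circle(D,3.00): a=8.5184, h=2.9045
θ=260°:   candidates: C₊=(5.1742,2.8841) cross=22.561; C₋=(8.1201,-2.1225) cross=-22.561
θ=260°:   branch + wants cross > 0 → take C=(5.1742,2.8841) (cross=22.561)
θ=260°: ex = (C−B)/|BC| = (0.6521,0.7581); ey = (-0.7581,0.6521)
θ=260°: P = B + 1.12·ex + -2.31·ey = (1.7871,-4.5964)

θ=128°: -1.39 0.82
θ=135°: -1.67 0.54
θ=260°: 1.79 -4.60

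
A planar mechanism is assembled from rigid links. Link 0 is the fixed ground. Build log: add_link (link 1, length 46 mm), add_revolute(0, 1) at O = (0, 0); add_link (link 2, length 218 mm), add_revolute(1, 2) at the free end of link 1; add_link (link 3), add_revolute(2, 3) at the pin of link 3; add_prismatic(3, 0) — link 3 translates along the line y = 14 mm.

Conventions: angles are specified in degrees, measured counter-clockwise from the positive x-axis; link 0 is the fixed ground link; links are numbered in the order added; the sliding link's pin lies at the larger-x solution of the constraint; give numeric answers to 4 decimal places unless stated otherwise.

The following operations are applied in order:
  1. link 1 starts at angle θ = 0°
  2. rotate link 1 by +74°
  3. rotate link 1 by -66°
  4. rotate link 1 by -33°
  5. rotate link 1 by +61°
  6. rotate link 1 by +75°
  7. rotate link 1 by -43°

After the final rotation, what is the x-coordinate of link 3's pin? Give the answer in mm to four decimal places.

geometry: r = 46 mm, L = 218 mm, e = 14 mm; θ starts at 0°
rotate link 1 by +74°: θ ← 0° +74° = 74°
rotate link 1 by -66°: θ ← 74° -66° = 8°
rotate link 1 by -33°: θ ← 8° -33° = -25°
rotate link 1 by +61°: θ ← -25° +61° = 36°
rotate link 1 by +75°: θ ← 36° +75° = 111°
rotate link 1 by -43°: θ ← 111° -43° = 68°
crank pin P = (r cos θ, r sin θ) = (17.231903, 42.650457)
h = r sin θ − e = 42.650457 − 14 = 28.650457
x = r cos θ + √(L² − h²) = 17.231903 + 216.109119 = 233.341022

233.3410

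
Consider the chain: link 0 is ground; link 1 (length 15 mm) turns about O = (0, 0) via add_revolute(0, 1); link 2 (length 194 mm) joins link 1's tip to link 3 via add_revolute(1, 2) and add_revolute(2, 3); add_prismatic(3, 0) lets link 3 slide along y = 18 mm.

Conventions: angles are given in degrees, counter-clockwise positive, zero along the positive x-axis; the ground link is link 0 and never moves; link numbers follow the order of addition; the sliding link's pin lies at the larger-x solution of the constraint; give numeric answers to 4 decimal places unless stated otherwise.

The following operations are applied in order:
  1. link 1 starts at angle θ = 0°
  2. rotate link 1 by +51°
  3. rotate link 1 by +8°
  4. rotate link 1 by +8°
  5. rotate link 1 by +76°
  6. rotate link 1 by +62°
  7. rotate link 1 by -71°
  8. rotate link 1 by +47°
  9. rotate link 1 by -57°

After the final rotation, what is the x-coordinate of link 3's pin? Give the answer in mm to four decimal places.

geometry: r = 15 mm, L = 194 mm, e = 18 mm; θ starts at 0°
rotate link 1 by +51°: θ ← 0° +51° = 51°
rotate link 1 by +8°: θ ← 51° +8° = 59°
rotate link 1 by +8°: θ ← 59° +8° = 67°
rotate link 1 by +76°: θ ← 67° +76° = 143°
rotate link 1 by +62°: θ ← 143° +62° = 205°
rotate link 1 by -71°: θ ← 205° -71° = 134°
rotate link 1 by +47°: θ ← 134° +47° = 181°
rotate link 1 by -57°: θ ← 181° -57° = 124°
crank pin P = (r cos θ, r sin θ) = (-8.387894, 12.435564)
h = r sin θ − e = 12.435564 − 18 = -5.564436
x = r cos θ + √(L² − h²) = -8.387894 + 193.920182 = 185.532289

185.5323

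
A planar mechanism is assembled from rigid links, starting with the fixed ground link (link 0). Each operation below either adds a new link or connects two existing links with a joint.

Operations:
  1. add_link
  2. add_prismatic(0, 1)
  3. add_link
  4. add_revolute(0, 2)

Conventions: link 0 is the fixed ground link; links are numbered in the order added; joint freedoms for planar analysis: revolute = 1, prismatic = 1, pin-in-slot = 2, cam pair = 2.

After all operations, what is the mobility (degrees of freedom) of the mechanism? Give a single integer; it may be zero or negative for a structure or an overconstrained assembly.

ground; <1,0,0>
#1 <2,0,0>
P:0↔1 J1 <2,1,0>
#2 <3,1,0>
R:0↔2 J1 <3,2,0>
3×2 − 2×2 − 1×0 = 2

M = 2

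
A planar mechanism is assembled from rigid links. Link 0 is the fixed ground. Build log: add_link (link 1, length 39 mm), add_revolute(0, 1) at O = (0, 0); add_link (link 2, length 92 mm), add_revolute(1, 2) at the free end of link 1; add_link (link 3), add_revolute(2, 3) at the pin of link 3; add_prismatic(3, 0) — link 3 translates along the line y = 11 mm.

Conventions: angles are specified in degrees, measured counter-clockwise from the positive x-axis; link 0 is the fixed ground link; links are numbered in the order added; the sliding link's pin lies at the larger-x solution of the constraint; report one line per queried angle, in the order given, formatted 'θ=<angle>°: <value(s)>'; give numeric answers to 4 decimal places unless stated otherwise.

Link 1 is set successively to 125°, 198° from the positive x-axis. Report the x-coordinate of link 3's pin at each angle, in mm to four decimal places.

geometry: r = 39 mm, L = 92 mm, e = 11 mm
θ=125°: crank pin P = (r cos θ, r sin θ) = (-22.369481, 31.946930)
θ=125°: h = r sin θ − e = 31.946930 − 11 = 20.946930
θ=125°: x = r cos θ + √(L² − h²) = -22.369481 + 89.583626 = 67.214145
θ=198°: crank pin P = (r cos θ, r sin θ) = (-37.091204, -12.051663)
θ=198°: h = r sin θ − e = -12.051663 − 11 = -23.051663
θ=198°: x = r cos θ + √(L² − h²) = -37.091204 + 89.065262 = 51.974058

θ=125°: 67.2141
θ=198°: 51.9741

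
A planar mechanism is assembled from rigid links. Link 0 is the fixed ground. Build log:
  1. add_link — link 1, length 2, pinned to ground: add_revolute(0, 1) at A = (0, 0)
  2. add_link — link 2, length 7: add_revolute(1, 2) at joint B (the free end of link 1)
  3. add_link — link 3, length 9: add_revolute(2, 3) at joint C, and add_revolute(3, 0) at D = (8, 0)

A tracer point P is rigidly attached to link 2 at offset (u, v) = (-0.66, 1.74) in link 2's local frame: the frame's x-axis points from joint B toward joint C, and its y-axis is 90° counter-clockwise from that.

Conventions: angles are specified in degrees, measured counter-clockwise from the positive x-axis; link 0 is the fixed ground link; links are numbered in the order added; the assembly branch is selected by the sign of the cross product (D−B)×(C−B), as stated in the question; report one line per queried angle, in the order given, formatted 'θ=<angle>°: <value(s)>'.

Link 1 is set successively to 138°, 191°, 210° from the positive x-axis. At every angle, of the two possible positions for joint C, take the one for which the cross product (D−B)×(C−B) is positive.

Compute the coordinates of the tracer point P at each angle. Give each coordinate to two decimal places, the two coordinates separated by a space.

A=(0,0), D=(8.00,0)
θ=138°: B = A + 2.00·(cos138°, sin138°) = (-1.4863, 1.3383)
θ=138°: |BD| = 9.5802
θ=138°: circle(B,7.00) ∩ circle(D,9.00): a=3.1200, h=6.2662
θ=138°:   candidates: C₊=(2.4785,7.1072) cross=60.032; C₋=(0.7278,-5.3024) cross=-60.032
θ=138°:   branch + wants cross > 0 → take C=(2.4785,7.1072) (cross=60.032)
θ=138°: ex = (C−B)/|BC| = (0.5664,0.8241); ey = (-0.8241,0.5664)
θ=138°: P = B + -0.66·ex + 1.74·ey = (-3.2941,1.7799)
θ=191°: B = A + 2.00·(cos191°, sin191°) = (-1.9633, -0.3816)
θ=191°: |BD| = 9.9706
θ=191°: circle(B,7.00) ∩ circle(D,9.00): a=3.3806, h=6.1296
θ=191°:   candidates: C₊=(1.1802,5.8729) cross=61.115; C₋=(1.6494,-6.3773) cross=-61.115
θ=191°:   branch + wants cross > 0 → take C=(1.1802,5.8729) (cross=61.115)
θ=191°: ex = (C−B)/|BC| = (0.4491,0.8935); ey = (-0.8935,0.4491)
θ=191°: P = B + -0.66·ex + 1.74·ey = (-3.8143,-0.1899)
θ=210°: B = A + 2.00·(cos210°, sin210°) = (-1.7321, -1.0000)
θ=210°: |BD| = 9.7833
θ=210°: circle(B,7.00) ∩ circle(D,9.00): a=3.2562, h=6.1965
θ=210°:   candidates: C₊=(0.8737,5.4969) cross=60.623; C₋=(2.1405,-6.8313) cross=-60.623
θ=210°:   branch + wants cross > 0 → take C=(0.8737,5.4969) (cross=60.623)
θ=210°: ex = (C−B)/|BC| = (0.3723,0.9281); ey = (-0.9281,0.3723)
θ=210°: P = B + -0.66·ex + 1.74·ey = (-3.5927,-0.9648)

θ=138°: -3.29 1.78
θ=191°: -3.81 -0.19
θ=210°: -3.59 -0.96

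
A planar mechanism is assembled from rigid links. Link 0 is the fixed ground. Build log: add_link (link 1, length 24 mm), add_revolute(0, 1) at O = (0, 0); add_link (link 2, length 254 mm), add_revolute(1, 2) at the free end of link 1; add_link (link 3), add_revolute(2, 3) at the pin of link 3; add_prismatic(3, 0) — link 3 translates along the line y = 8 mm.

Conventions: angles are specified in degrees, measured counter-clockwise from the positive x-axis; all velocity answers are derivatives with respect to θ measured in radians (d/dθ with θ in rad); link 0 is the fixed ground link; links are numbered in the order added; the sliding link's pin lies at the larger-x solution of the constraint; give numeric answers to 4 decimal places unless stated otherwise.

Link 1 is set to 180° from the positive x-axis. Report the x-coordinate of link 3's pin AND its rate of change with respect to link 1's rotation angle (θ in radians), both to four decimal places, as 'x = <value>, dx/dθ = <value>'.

geometry: r = 24 mm, L = 254 mm, e = 8 mm
crank pin P = (r cos θ, r sin θ) = (-24.000000, 0.000000)
h = r sin θ − e = 0.000000 − 8 = -8.000000
x = r cos θ + √(L² − h²) = -24.000000 + 253.873984 = 229.873984
dx/dθ = −r sin θ − h·r cos θ/√(L² − h²) (θ in radians; h = -8.000000) = -0.756281

x = 229.8740, dx/dθ = -0.7563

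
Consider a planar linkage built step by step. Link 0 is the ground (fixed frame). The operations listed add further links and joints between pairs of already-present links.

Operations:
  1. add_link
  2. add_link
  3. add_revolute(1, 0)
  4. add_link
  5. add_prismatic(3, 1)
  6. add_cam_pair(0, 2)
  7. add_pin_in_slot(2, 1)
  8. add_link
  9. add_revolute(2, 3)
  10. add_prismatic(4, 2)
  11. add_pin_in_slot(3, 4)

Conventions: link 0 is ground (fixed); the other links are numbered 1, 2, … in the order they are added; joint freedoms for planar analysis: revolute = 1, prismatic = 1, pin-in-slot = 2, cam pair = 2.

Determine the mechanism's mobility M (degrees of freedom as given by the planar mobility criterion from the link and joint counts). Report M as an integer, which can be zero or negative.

(L,J1,J2)=(1,0,0); link0 fixed
link1: (2,0,0)
link2: (3,0,0)
R 1-0 [J1]: (3,1,0)
link3: (4,1,0)
P 3-1 [J1]: (4,2,0)
C 0-2 [J2]: (4,2,1)
PS 2-1 [J2]: (4,2,2)
link4: (5,2,2)
R 2-3 [J1]: (5,3,2)
P 4-2 [J1]: (5,4,2)
PS 3-4 [J2]: (5,4,3)
Grübler: 3·4 − 2·4 − 3 = 1

M = 1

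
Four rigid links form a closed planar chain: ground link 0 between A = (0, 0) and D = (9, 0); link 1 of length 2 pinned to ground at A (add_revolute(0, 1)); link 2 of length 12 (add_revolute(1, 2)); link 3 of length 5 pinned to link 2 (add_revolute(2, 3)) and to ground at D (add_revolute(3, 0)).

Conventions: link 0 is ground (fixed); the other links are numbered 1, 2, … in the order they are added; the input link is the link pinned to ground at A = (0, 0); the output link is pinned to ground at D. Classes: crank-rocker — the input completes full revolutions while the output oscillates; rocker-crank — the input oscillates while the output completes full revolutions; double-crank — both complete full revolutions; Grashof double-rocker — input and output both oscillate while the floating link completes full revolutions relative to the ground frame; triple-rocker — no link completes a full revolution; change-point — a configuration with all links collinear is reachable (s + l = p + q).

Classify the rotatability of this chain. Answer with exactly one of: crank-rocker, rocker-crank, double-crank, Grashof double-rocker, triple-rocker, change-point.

lengths: ground=9, input=2, coupler=12, output=5
sorted: s=2 (shortest), l=12 (longest), p+q=14
s + l = 14 vs p + q = 14
s + l = p + q → change-point (collinear configuration reachable)

change-point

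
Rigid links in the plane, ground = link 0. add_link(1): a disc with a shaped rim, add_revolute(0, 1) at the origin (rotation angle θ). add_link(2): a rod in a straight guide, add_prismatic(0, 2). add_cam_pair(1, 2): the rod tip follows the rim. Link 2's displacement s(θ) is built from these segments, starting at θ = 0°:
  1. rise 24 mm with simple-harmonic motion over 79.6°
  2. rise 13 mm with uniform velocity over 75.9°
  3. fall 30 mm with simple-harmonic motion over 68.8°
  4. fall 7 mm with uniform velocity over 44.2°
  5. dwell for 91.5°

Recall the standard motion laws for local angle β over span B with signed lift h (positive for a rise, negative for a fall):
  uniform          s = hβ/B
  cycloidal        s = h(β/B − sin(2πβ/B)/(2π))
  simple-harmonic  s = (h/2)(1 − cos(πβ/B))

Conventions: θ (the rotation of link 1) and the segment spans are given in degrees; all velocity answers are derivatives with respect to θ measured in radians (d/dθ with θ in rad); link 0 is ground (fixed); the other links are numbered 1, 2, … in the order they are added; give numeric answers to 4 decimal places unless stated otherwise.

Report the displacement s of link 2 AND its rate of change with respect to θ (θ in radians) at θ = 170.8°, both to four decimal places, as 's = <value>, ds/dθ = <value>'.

segment 1 (0° to 79.6°, simple-harmonic, h = 24) is passed completely: s = 0.0000 + (24) = 24.0000
segment 2 (79.6° to 155.5°, uniform, h = 13) is passed completely: s = 24.0000 + (13) = 37.0000
θ = 170.8° falls in segment 3 (155.5° to 224.3°, simple-harmonic, h = -30): β = 170.8 − 155.5 = 15.3°, B = 68.8°; Δs = -30/2·(1 − cos(π·0.2224)) = -3.5142; s = 37.0000 − 3.5142 = 33.4858
velocity in seg [155.5°–224.3°] (simple-harmonic), θ in radians: β = 15.3° = 0.2670 rad, B = 68.8° = 1.2008 rad; ds/dθ = (πh/(2B)) sin(πβ/B) = (π·(-30)/(2·1.2008)) sin(π·0.2224) = -25.240926 mm/rad

s = 33.4858, ds/dθ = -25.2409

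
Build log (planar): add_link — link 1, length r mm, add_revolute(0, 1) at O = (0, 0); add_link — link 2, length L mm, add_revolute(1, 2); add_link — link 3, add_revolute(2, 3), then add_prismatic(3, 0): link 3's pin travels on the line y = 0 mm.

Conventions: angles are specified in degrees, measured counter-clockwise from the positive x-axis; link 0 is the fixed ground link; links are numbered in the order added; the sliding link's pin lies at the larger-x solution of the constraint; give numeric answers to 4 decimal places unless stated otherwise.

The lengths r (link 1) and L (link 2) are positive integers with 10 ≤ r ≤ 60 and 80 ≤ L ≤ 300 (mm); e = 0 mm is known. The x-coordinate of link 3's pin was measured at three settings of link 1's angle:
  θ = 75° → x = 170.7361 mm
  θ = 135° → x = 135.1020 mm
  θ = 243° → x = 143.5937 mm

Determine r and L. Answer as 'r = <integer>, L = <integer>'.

constraint per measurement: (x − r cos θ)² + (r sin θ − e)² = L²
subtracting the θ₁ and θ₂ equations cancels the r² and L² terms:
r = (x₁² − x₂²) / (2[(x₁cos θ₁ + e sin θ₁) − (x₂cos θ₂ + e sin θ₂)]) = 39.0000 → r = 39
L² = (x₁ − r cos θ₁)² + (r sin θ₁ − e)² = 27225.0150 → L = 165.0000 → L = 165
check at θ₃=243°: x = 143.5937 (printed 143.5937) ✓

r = 39, L = 165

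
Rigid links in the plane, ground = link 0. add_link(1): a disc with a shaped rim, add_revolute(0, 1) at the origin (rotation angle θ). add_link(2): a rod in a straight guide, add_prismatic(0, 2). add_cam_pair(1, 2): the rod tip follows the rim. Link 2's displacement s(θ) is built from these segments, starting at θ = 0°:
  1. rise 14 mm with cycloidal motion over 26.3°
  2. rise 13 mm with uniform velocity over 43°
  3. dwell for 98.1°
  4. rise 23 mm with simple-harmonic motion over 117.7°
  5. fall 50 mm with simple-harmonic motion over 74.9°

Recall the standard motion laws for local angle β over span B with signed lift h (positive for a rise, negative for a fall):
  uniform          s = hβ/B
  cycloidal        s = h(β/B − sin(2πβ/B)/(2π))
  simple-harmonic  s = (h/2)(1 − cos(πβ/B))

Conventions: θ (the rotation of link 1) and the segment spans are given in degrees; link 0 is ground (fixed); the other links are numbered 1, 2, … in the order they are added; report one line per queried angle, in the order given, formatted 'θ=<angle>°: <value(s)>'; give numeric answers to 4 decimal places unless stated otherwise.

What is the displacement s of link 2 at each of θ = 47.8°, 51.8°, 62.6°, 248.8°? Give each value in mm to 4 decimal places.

segment 1 (0° to 26.3°, cycloidal, h = 14) is passed completely: s = 0.0000 + (14) = 14.0000
θ = 47.8° falls in segment 2 (26.3° to 69.3°, uniform, h = 13): β = 47.8 − 26.3 = 21.5°, B = 43°; Δs = 13·21.5/43 = 6.5000; s = 14.0000 + 6.5000 = 20.5000
θ = 51.8° falls in segment 2 (26.3° to 69.3°, uniform, h = 13): β = 51.8 − 26.3 = 25.5°, B = 43°; Δs = 13·25.5/43 = 7.7093; s = 14.0000 + 7.7093 = 21.7093
θ = 62.6° falls in segment 2 (26.3° to 69.3°, uniform, h = 13): β = 62.6 − 26.3 = 36.3°, B = 43°; Δs = 13·36.3/43 = 10.9744; s = 14.0000 + 10.9744 = 24.9744
segment 2 (26.3° to 69.3°, uniform, h = 13) is passed completely: s = 14.0000 + (13) = 27.0000
segment 3 (69.3° to 167.4°, dwell): s unchanged at 27.0000
θ = 248.8° falls in segment 4 (167.4° to 285.1°, simple-harmonic, h = 23): β = 248.8 − 167.4 = 81.4°, B = 117.7°; Δs = 23/2·(1 − cos(π·0.6916)) = 18.0114; s = 27.0000 + 18.0114 = 45.0114

θ=47.8°: 20.5000
θ=51.8°: 21.7093
θ=62.6°: 24.9744
θ=248.8°: 45.0114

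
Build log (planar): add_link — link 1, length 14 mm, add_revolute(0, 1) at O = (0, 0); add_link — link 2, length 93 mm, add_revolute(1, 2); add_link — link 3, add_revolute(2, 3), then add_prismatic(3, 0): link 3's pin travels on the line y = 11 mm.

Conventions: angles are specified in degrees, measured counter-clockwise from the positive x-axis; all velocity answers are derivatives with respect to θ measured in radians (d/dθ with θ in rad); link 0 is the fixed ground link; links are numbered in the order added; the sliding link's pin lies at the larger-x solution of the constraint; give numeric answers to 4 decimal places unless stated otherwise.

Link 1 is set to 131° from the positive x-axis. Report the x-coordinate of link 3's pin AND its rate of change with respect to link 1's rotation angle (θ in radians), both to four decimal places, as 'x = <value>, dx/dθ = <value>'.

geometry: r = 14 mm, L = 93 mm, e = 11 mm
crank pin P = (r cos θ, r sin θ) = (-9.184826, 10.565934)
h = r sin θ − e = 10.565934 − 11 = -0.434066
x = r cos θ + √(L² − h²) = -9.184826 + 92.998987 = 83.814161
dx/dθ = −r sin θ − h·r cos θ/√(L² − h²) (θ in radians; h = -0.434066) = -10.608804

x = 83.8142, dx/dθ = -10.6088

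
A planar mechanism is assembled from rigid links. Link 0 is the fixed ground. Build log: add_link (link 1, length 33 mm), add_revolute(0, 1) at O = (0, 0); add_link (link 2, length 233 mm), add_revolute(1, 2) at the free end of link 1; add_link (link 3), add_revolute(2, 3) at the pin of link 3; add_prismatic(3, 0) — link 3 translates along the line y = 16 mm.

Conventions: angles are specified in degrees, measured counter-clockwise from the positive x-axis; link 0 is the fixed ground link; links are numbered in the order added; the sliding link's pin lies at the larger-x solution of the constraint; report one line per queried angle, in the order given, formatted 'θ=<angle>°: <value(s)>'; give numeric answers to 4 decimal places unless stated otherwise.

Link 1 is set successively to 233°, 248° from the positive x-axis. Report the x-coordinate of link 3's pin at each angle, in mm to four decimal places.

geometry: r = 33 mm, L = 233 mm, e = 16 mm
θ=233°: crank pin P = (r cos θ, r sin θ) = (-19.859896, -26.354972)
θ=233°: h = r sin θ − e = -26.354972 − 16 = -42.354972
θ=233°: x = r cos θ + √(L² − h²) = -19.859896 + 229.117997 = 209.258101
θ=248°: crank pin P = (r cos θ, r sin θ) = (-12.362018, -30.597067)
θ=248°: h = r sin θ − e = -30.597067 − 16 = -46.597067
θ=248°: x = r cos θ + √(L² − h²) = -12.362018 + 228.293043 = 215.931025

θ=233°: 209.2581
θ=248°: 215.9310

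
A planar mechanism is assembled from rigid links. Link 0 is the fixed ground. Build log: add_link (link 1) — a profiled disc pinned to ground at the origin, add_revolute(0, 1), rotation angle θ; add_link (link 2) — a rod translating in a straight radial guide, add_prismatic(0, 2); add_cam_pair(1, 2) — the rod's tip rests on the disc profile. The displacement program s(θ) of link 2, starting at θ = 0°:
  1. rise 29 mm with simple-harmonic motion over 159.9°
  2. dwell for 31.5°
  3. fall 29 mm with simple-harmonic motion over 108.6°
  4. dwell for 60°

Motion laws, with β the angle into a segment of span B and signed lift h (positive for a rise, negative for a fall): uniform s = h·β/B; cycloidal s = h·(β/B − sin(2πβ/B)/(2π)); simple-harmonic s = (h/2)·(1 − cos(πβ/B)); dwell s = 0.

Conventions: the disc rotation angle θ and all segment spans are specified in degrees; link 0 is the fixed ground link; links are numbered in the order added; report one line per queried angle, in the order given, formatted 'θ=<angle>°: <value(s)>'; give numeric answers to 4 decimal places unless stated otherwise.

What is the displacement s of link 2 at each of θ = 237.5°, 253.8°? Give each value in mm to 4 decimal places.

seg 1 [0°–159.9°] simple-harmonic, h=29: full span → s += 29 → s = 29.0000
seg 2 [159.9°–191.4°] dwell: s stays 29.0000
seg 3 [191.4°–300°] simple-harmonic, h=-29: θ=237.5° here. β=46.1, B=108.6. -29/2·(1 − cos(π·0.4245)) = -11.0926 → s = 17.9074
seg 3 [191.4°–300°] simple-harmonic, h=-29: θ=253.8° here. β=62.4, B=108.6. -29/2·(1 − cos(π·0.5746)) = -17.8666 → s = 11.1334

θ=237.5°: 17.9074
θ=253.8°: 11.1334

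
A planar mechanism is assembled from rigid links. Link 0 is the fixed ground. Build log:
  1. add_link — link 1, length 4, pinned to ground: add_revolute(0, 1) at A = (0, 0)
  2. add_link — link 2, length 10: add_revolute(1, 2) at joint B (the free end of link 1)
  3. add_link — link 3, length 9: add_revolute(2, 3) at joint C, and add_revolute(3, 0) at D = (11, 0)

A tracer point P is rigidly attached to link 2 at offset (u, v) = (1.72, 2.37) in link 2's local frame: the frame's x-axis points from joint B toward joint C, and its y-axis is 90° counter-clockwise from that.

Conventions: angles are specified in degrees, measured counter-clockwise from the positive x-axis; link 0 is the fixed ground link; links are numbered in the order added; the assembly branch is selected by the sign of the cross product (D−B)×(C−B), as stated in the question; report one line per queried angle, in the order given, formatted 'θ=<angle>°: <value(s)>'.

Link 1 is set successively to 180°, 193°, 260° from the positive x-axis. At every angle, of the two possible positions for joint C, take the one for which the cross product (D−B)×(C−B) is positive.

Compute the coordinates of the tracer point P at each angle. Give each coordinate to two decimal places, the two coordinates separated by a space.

A=(0,0), D=(11.00,0)
θ=180°: B = A + 4.00·(cos180°, sin180°) = (-4.0000, 0.0000)
θ=180°: |BD| = 15.0000
θ=180°: circle(B,10.00) ∩ circle(D,9.00): a=8.1333, h=5.8180
θ=180°:   candidates: C₊=(4.1333,5.8180) cross=87.270; C₋=(4.1333,-5.8180) cross=-87.270
θ=180°:   branch + wants cross > 0 → take C=(4.1333,5.8180) (cross=87.270)
θ=180°: ex = (C−B)/|BC| = (0.8133,0.5818); ey = (-0.5818,0.8133)
θ=180°: P = B + 1.72·ex + 2.37·ey = (-3.9799,2.9283)
θ=193°: B = A + 4.00·(cos193°, sin193°) = (-3.8975, -0.8998)
θ=193°: |BD| = 14.9246
θ=193°: circle(B,10.00) ∩ circle(D,9.00): a=8.0988, h=5.8659
θ=193°:   candidates: C₊=(3.8330,5.4437) cross=87.546; C₋=(4.5403,-6.2667) cross=-87.546
θ=193°:   branch + wants cross > 0 → take C=(3.8330,5.4437) (cross=87.546)
θ=193°: ex = (C−B)/|BC| = (0.7730,0.6343); ey = (-0.6343,0.7730)
θ=193°: P = B + 1.72·ex + 2.37·ey = (-4.0713,2.0234)
θ=260°: B = A + 4.00·(cos260°, sin260°) = (-0.6946, -3.9392)
θ=260°: |BD| = 12.3402
θ=260°: circle(B,10.00) ∩ circle(D,9.00): a=6.9400, h=7.1998
θ=260°:   candidates: C₊=(3.5840,5.0992) cross=88.847; C₋=(8.1806,-8.5470) cross=-88.847
θ=260°:   branch + wants cross > 0 → take C=(3.5840,5.0992) (cross=88.847)
θ=260°: ex = (C−B)/|BC| = (0.4279,0.9038); ey = (-0.9038,0.4279)
θ=260°: P = B + 1.72·ex + 2.37·ey = (-2.1008,-1.3706)

θ=180°: -3.98 2.93
θ=193°: -4.07 2.02
θ=260°: -2.10 -1.37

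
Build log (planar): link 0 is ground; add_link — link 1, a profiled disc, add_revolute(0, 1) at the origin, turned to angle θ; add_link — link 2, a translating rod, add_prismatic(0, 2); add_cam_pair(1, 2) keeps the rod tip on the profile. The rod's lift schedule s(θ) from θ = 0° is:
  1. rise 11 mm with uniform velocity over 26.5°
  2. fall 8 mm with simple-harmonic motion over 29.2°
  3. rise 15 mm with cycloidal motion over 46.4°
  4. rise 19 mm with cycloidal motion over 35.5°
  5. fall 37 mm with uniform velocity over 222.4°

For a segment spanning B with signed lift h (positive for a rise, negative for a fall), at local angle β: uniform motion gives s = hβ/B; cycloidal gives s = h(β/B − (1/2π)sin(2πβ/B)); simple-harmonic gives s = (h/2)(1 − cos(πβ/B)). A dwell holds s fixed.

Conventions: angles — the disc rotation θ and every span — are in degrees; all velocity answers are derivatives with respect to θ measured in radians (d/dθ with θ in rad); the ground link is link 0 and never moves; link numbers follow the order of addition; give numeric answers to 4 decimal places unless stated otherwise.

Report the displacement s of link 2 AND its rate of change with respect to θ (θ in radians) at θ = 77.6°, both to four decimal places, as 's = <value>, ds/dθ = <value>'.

seg 1 [0°–26.5°] uniform, h=11: full span → s += 11 → s = 11.0000
seg 2 [26.5°–55.7°] simple-harmonic, h=-8: full span → s += -8 → s = 3.0000
seg 3 [55.7°–102.1°] cycloidal, h=15: θ=77.6° here. β=21.9, B=46.4. 15·(0.4720 − sin(2π·0.4720)/(2π)) = 6.6616 → s = 9.6616
velocity in seg [55.7°–102.1°] (cycloidal), θ in radians: β = 21.9° = 0.3822 rad, B = 46.4° = 0.8098 rad; ds/dθ = (h/B)(1 − cos(2πβ/B)) = (15/0.8098)(1 − cos(2π·0.4720)) = 36.758429 mm/rad

s = 9.6616, ds/dθ = 36.7584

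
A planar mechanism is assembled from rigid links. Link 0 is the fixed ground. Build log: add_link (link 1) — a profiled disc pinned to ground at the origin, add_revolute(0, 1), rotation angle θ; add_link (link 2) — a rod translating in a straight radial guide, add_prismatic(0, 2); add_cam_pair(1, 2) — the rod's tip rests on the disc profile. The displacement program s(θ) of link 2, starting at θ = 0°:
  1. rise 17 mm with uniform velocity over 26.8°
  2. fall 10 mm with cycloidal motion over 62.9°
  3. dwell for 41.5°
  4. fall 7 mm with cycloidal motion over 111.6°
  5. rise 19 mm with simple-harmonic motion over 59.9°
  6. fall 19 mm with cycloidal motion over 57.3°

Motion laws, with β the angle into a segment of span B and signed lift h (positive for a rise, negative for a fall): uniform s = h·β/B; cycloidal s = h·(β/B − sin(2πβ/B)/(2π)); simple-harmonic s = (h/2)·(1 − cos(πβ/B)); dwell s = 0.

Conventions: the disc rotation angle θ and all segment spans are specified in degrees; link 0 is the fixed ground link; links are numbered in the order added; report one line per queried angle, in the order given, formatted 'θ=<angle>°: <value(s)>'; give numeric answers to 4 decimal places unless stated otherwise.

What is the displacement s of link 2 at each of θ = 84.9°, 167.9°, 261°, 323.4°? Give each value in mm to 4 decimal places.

seg 1 [0°–26.8°] uniform, h=17: full span → s += 17 → s = 17.0000
seg 2 [26.8°–89.7°] cycloidal, h=-10: θ=84.9° here. β=58.1, B=62.9. -10·(0.9237 − sin(2π·0.9237)/(2π)) = -9.9711 → s = 7.0289
seg 2 [26.8°–89.7°] cycloidal, h=-10: full span → s += -10 → s = 7.0000
seg 3 [89.7°–131.2°] dwell: s stays 7.0000
seg 4 [131.2°–242.8°] cycloidal, h=-7: θ=167.9° here. β=36.7, B=111.6. -7·(0.3289 − sin(2π·0.3289)/(2π)) = -1.3218 → s = 5.6782
seg 4 [131.2°–242.8°] cycloidal, h=-7: full span → s += -7 → s = 0.0000
seg 5 [242.8°–302.7°] simple-harmonic, h=19: θ=261° here. β=18.2, B=59.9. 19/2·(1 − cos(π·0.3038)) = 4.0092 → s = 4.0092
seg 5 [242.8°–302.7°] simple-harmonic, h=19: full span → s += 19 → s = 19.0000
seg 6 [302.7°–360°] cycloidal, h=-19: θ=323.4° here. β=20.7, B=57.3. -19·(0.3613 − sin(2π·0.3613)/(2π)) = -4.5492 → s = 14.4508

θ=84.9°: 7.0289
θ=167.9°: 5.6782
θ=261°: 4.0092
θ=323.4°: 14.4508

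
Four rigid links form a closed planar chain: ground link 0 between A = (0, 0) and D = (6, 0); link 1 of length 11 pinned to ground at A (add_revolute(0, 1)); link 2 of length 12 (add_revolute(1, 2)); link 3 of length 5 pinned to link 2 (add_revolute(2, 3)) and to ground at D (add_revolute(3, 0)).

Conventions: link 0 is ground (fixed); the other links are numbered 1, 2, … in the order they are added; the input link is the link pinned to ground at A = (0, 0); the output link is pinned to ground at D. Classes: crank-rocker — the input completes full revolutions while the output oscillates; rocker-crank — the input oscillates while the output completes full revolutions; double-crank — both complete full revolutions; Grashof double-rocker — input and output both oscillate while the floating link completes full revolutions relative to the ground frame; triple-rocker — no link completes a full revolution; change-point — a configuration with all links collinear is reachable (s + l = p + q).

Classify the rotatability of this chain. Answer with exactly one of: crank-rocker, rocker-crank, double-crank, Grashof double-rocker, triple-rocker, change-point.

lengths: ground=6, input=11, coupler=12, output=5
sorted: s=5 (shortest), l=12 (longest), p+q=17
s + l = 17 vs p + q = 17
s + l = p + q → change-point (collinear configuration reachable)

change-point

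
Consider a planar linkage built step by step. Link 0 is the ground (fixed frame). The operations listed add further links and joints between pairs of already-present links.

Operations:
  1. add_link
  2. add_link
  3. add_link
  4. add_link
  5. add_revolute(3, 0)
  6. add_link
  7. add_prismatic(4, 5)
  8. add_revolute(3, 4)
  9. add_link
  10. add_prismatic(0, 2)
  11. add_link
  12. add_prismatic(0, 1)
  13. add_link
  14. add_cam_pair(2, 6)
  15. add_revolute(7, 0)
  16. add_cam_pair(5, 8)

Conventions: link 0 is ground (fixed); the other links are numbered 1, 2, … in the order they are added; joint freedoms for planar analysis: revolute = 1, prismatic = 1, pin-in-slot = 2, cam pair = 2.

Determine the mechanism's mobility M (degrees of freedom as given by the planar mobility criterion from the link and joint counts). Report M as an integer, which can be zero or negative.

link 0 = ground. State L|J1|J2 = 1|0|0
+link1  2|0|0
+link2  3|0|0
+link3  4|0|0
+link4  5|0|0
R(3,0) f=1→J1  5|1|0
+link5  6|1|0
P(4,5) f=1→J1  6|2|0
R(3,4) f=1→J1  6|3|0
+link6  7|3|0
P(0,2) f=1→J1  7|4|0
+link7  8|4|0
P(0,1) f=1→J1  8|5|0
+link8  9|5|0
C(2,6) f=2→J2  9|5|1
R(7,0) f=1→J1  9|6|1
C(5,8) f=2→J2  9|6|2
M = 3(9−1)−2·6−2 = 24−12−2 = 10

M = 10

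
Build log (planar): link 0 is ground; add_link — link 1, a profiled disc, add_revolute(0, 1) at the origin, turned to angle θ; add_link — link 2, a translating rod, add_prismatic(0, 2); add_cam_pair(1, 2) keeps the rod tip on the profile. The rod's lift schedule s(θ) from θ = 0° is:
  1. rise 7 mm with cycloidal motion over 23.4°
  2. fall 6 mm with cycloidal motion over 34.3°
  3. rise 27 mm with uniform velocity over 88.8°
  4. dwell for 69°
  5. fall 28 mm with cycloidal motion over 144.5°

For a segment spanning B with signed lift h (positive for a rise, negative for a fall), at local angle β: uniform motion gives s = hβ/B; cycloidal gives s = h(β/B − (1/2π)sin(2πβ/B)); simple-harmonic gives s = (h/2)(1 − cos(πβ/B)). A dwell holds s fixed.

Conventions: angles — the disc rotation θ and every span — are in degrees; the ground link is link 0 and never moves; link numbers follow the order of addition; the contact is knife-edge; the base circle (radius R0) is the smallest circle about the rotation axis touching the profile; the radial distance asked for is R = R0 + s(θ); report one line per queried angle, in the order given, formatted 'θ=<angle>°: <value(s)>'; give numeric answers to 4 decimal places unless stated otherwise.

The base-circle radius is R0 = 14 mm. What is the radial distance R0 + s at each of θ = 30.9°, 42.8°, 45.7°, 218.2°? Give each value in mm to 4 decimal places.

seg 1 [0°–23.4°] cycloidal, h=7: full span → s += 7 → s = 7.0000
seg 2 [23.4°–57.7°] cycloidal, h=-6: θ=30.9° here. β=7.5, B=34.3. -6·(0.2187 − sin(2π·0.2187)/(2π)) = -0.3755 → s = 6.6245
seg 2 [23.4°–57.7°] cycloidal, h=-6: θ=42.8° here. β=19.4, B=34.3. -6·(0.5656 − sin(2π·0.5656)/(2π)) = -3.7761 → s = 3.2239
seg 2 [23.4°–57.7°] cycloidal, h=-6: θ=45.7° here. β=22.3, B=34.3. -6·(0.6501 − sin(2π·0.6501)/(2π)) = -4.6739 → s = 2.3261
seg 2 [23.4°–57.7°] cycloidal, h=-6: full span → s += -6 → s = 1.0000
seg 3 [57.7°–146.5°] uniform, h=27: full span → s += 27 → s = 28.0000
seg 4 [146.5°–215.5°] dwell: s stays 28.0000
seg 5 [215.5°–360°] cycloidal, h=-28: θ=218.2° here. β=2.7, B=144.5. -28·(0.0187 − sin(2π·0.0187)/(2π)) = -0.0012 → s = 27.9988
θ=30.9°: R = R0 + s = 14 + 6.6245 = 20.6245
θ=42.8°: R = R0 + s = 14 + 3.2239 = 17.2239
θ=45.7°: R = R0 + s = 14 + 2.3261 = 16.3261
θ=218.2°: R = R0 + s = 14 + 27.9988 = 41.9988

θ=30.9°: 20.6245
θ=42.8°: 17.2239
θ=45.7°: 16.3261
θ=218.2°: 41.9988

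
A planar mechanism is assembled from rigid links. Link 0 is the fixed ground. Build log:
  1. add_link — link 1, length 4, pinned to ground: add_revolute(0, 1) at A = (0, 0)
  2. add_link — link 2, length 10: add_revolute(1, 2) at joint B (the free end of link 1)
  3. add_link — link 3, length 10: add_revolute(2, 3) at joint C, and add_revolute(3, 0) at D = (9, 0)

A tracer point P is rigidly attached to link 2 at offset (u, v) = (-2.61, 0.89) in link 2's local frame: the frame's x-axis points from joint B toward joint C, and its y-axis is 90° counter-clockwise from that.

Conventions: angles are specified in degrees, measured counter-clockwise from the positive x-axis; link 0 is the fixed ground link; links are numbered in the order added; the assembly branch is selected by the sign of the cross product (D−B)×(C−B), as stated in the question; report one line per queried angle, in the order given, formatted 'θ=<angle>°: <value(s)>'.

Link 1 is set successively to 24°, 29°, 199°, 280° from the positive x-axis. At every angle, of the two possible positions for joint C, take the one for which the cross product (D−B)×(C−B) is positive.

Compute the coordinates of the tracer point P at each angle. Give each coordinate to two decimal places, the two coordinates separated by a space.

A=(0,0), D=(9.00,0)
θ=24°: B = A + 4.00·(cos24°, sin24°) = (3.6542, 1.6269)
θ=24°: |BD| = 5.5879
θ=24°: circle(B,10.00) ∩ circle(D,10.00): a=2.7940, h=9.6018
θ=24°:   candidates: C₊=(9.1227,9.9992) cross=53.654; C₋=(3.5315,-8.3723) cross=-53.654
θ=24°:   branch + wants cross > 0 → take C=(9.1227,9.9992) (cross=53.654)
θ=24°: ex = (C−B)/|BC| = (0.5469,0.8372); ey = (-0.8372,0.5469)
θ=24°: P = B + -2.61·ex + 0.89·ey = (1.4818,-0.0715)
θ=29°: B = A + 4.00·(cos29°, sin29°) = (3.4985, 1.9392)
θ=29°: |BD| = 5.8333
θ=29°: circle(B,10.00) ∩ circle(D,10.00): a=2.9166, h=9.5652
θ=29°:   candidates: C₊=(9.4291,9.9908) cross=55.797; C₋=(3.0694,-8.0515) cross=-55.797
θ=29°:   branch + wants cross > 0 → take C=(9.4291,9.9908) (cross=55.797)
θ=29°: ex = (C−B)/|BC| = (0.5931,0.8052); ey = (-0.8052,0.5931)
θ=29°: P = B + -2.61·ex + 0.89·ey = (1.2340,0.3656)
θ=199°: B = A + 4.00·(cos199°, sin199°) = (-3.7821, -1.3023)
θ=199°: |BD| = 12.8482
θ=199°: circle(B,10.00) ∩ circle(D,10.00): a=6.4241, h=7.6636
θ=199°:   candidates: C₊=(1.8322,6.9730) cross=98.464; C₋=(3.3857,-8.2753) cross=-98.464
θ=199°:   branch + wants cross > 0 → take C=(1.8322,6.9730) (cross=98.464)
θ=199°: ex = (C−B)/|BC| = (0.5614,0.8275); ey = (-0.8275,0.5614)
θ=199°: P = B + -2.61·ex + 0.89·ey = (-5.9839,-2.9624)
θ=280°: B = A + 4.00·(cos280°, sin280°) = (0.6946, -3.9392)
θ=280°: |BD| = 9.1922
θ=280°: circle(B,10.00) ∩ circle(D,10.00): a=4.5961, h=8.8812
θ=280°:   candidates: C₊=(1.0414,6.0548) cross=81.638; C₋=(8.6532,-9.9940) cross=-81.638
θ=280°:   branch + wants cross > 0 → take C=(1.0414,6.0548) (cross=81.638)
θ=280°: ex = (C−B)/|BC| = (0.0347,0.9994); ey = (-0.9994,0.0347)
θ=280°: P = B + -2.61·ex + 0.89·ey = (-0.2854,-6.5168)

θ=24°: 1.48 -0.07
θ=29°: 1.23 0.37
θ=199°: -5.98 -2.96
θ=280°: -0.29 -6.52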